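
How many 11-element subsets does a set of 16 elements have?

C(16,11) = C(16,5) by symmetry.
C(16,5) = (16·15·14·13·12) / 5! = 524160 / 120 = 4368.

4368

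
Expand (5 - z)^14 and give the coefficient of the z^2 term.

The general term is C(14,j)·(5)^j·(-z)^(14-j); the z^2 term has j = 12.
C(14,12) = 91.
Coefficient = C(14,12) · 5^12 = 91 · 244140625 = 22216796875.

22216796875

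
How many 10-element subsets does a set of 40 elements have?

847660528

C(40,10) = (40·39·38·37·36·35·34·33·32·31) / 10! = 3075990524006400 / 3628800 = 847660528.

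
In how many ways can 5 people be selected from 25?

This is C(25,5) = 53130.

53130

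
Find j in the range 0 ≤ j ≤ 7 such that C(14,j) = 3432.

7

C(14,j) increases on 0 ≤ j ≤ 7. C(14,6) = 3003 and C(14,7) = 3432, so j = 7.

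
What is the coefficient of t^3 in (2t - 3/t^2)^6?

General term: C(6,j)·(2t)^j·(-3/t^2)^(6-j), with t-exponent 1j − 2(6−j) = 3j − 12.
Set 3j − 12 = 3: j = 5.
C(6,5) = 6; 2^5 = 32; (-3)^1 = -3.
Coefficient = 6 · 32 · (-3) = -576.

-576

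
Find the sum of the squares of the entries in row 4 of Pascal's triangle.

By Vandermonde's identity, Σ C(4,k)² = C(8,4) = 70.

70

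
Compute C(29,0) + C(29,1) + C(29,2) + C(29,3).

4090

1 + 29 + 406 + 3654 = 4090.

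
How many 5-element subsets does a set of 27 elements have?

80730

C(27,5) = (27·26·25·24·23) / 5! = 9687600 / 120 = 80730.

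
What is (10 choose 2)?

45

C(10,2) = (10·9) / 2! = 90 / 2 = 45.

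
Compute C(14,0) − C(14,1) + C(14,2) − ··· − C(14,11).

The partial alternating sum Σ_{k=0}^{11} (−1)^k C(14,k) = (−1)^11 C(13,11) = -78.

-78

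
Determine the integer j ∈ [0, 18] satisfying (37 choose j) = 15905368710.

C(37,j) increases on 0 ≤ j ≤ 18. C(37,16) = 12875774670 and C(37,17) = 15905368710, so j = 17.

17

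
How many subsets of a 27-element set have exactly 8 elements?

Choose the 8 positions: C(27,8) = 2220075.

2220075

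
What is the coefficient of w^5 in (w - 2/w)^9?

General term: C(9,j)·(w)^j·(-2/w)^(9-j), with w-exponent 1j − 1(9−j) = 2j − 9.
Set 2j − 9 = 5: j = 7.
C(9,7) = 36; 1^7 = 1; (-2)^2 = 4.
Coefficient = 36 · 1 · 4 = 144.

144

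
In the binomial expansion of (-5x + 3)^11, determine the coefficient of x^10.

322265625

The general term is C(11,j)·(-5x)^j·(3)^(11-j); the x^10 term has j = 10.
C(11,10) = 11.
Coefficient = C(11,10) · (-5)^10 · 3^1 = 11 · 9765625 · 3 = 322265625.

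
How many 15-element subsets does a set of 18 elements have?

816

C(18,15) = C(18,3) by symmetry.
C(18,3) = (18·17·16) / 3! = 4896 / 6 = 816.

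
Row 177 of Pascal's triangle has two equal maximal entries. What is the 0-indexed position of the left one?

For odd n = 177, C(177,j) peaks at j = (n−1)/2 and (n+1)/2; the smaller is 88.

88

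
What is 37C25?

1852482996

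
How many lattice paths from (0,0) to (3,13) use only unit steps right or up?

Each path is a sequence of 16 steps with 3 rights: C(16,3) = 560.

560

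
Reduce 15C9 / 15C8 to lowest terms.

C(n,k+1)/C(n,k) = (n−k)/(k+1) = (15−8)/(8+1) = 7/9.

7/9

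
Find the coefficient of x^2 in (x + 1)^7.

21

The general term is C(7,j)·(x)^j·(1)^(7-j); the x^2 term has j = 2.
C(7,2) = 21.
Coefficient = C(7,2) = 21.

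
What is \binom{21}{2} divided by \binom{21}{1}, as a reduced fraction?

10

C(n,k+1)/C(n,k) = (n−k)/(k+1) = (21−1)/(1+1) = 20/2 = 10.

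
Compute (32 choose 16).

C(32,16) = (32·31·30·29·28·27·26·25·24·23·22·21·20·19·18·17) / 16! = 12576278705767096320000 / 20922789888000 = 601080390.

601080390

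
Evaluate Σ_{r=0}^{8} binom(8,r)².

12870

Σ C(8,r)² is the coefficient of x^8 in (1+x)^8(1+x)^8 = (1+x)^16, i.e. C(16,8) = 12870.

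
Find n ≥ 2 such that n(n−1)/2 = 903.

43

n(n−1)/2 = 903 ⇒ n(n−1) = 1806. Since 43·42 = 1806, n = 43.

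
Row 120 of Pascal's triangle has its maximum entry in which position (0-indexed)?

C(120,r) is maximized at r = 120/2 = 60.

60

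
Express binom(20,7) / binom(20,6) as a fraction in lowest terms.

C(n,k+1)/C(n,k) = (n−k)/(k+1) = (20−6)/(6+1) = 14/7 = 2.

2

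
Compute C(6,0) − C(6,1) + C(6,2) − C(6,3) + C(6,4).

5

The partial alternating sum Σ_{k=0}^{4} (−1)^k C(6,k) = (−1)^4 C(5,4) = 5.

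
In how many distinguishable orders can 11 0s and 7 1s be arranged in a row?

31824

Choose positions for the 0s: C(18,11) = 31824.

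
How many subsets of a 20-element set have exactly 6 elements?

38760

Choose the 6 positions: C(20,6) = 38760.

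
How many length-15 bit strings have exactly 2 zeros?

105

Choose the 2 positions: C(15,2) = 105.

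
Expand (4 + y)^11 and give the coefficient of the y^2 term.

14417920

The general term is C(11,j)·(4)^j·(y)^(11-j); the y^2 term has j = 9.
C(11,9) = 55.
Coefficient = C(11,9) · 4^9 = 55 · 262144 = 14417920.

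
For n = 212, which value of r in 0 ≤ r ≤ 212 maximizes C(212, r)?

C(212,r) is maximized at r = 212/2 = 106.

106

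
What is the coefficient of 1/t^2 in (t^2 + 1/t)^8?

General term: C(8,j)·(t^2)^j·(1/t)^(8-j), with t-exponent 2j − 1(8−j) = 3j − 8.
Set 3j − 8 = -2: j = 2.
C(8,2) = 28; 1^2 = 1; 1^6 = 1.
Coefficient = 28 · 1 · 1 = 28.

28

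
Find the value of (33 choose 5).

C(33,5) = (33·32·31·30·29) / 5! = 28480320 / 120 = 237336.

237336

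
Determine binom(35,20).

3247943160

C(35,20) = C(35,15) by symmetry.
C(35,15) = (35·34·33·32·31·30·29·28·27·26·25·24·23·22·21) / 15! = 4247252019052922880000 / 1307674368000 = 3247943160.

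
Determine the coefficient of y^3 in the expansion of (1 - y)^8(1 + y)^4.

12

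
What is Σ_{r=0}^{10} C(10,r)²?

184756

Σ C(10,r)² is the coefficient of x^10 in (1+x)^10(1+x)^10 = (1+x)^20, i.e. C(20,10) = 184756.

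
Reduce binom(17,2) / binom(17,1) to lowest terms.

C(n,k+1)/C(n,k) = (n−k)/(k+1) = (17−1)/(1+1) = 16/2 = 8.

8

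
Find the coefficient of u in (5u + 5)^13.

15869140625

The general term is C(13,j)·(5u)^j·(5)^(13-j); the u^1 term has j = 1.
C(13,1) = 13.
Coefficient = C(13,1) · 5^1 · 5^12 = 13 · 5 · 244140625 = 15869140625.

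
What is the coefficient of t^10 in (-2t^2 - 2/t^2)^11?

-337920

General term: C(11,j)·(-2t^2)^j·(-2/t^2)^(11-j), with t-exponent 2j − 2(11−j) = 4j − 22.
Set 4j − 22 = 10: j = 8.
C(11,8) = 165; (-2)^8 = 256; (-2)^3 = -8.
Coefficient = 165 · 256 · (-8) = -337920.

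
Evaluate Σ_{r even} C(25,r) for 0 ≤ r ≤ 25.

16777216

Even-r terms of row 25 sum to 2^24 = 16777216.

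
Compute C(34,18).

2203961430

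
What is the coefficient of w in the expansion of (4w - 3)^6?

-5832

The general term is C(6,j)·(4w)^j·(-3)^(6-j); the w^1 term has j = 1.
C(6,1) = 6.
Coefficient = C(6,1) · 4^1 · (-3)^5 = 6 · 4 · (-243) = -5832.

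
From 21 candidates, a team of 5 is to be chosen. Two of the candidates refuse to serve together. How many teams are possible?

All 5-subsets: C(21,5) = 20349. Those containing both fixed elements: C(19,3) = 969.
20349 − 969 = 19380.

19380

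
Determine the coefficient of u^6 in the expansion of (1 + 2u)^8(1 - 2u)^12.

6656

Coefficient of u^6 = Σ_{j} C(8,j)·2^j·C(12,6-j)·(-2)^(6-j) for j from 0 to 6.
= 59136 + (-405504) + 887040 + (-788480) + 295680 + (-43008) + 1792 = 6656.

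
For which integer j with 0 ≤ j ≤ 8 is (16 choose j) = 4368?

5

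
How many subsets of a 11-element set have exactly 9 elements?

Choose the 9 positions: C(11,9) = 55.

55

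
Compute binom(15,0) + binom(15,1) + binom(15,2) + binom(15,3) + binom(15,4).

1941

1 + 15 + 105 + 455 + 1365 = 1941.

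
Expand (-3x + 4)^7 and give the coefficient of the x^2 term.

193536

The general term is C(7,j)·(-3x)^j·(4)^(7-j); the x^2 term has j = 2.
C(7,2) = 21.
Coefficient = C(7,2) · (-3)^2 · 4^5 = 21 · 9 · 1024 = 193536.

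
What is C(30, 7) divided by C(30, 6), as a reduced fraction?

24/7

C(n,k+1)/C(n,k) = (n−k)/(k+1) = (30−6)/(6+1) = 24/7.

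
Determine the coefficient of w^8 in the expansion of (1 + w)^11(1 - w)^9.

Coefficient of w^8 = Σ_{j} C(11,j)·1^j·C(9,8-j)·(-1)^(8-j) for j from 0 to 8.
= 9 + (-396) + 4620 + (-20790) + 41580 + (-38808) + 16632 + (-2970) + 165 = 42.

42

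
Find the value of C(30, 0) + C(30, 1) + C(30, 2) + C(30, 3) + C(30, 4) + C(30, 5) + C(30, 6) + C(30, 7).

2804012

1 + 30 + 435 + 4060 + 27405 + 142506 + 593775 + 2035800 = 2804012.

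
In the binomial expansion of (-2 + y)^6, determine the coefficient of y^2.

240

The general term is C(6,j)·(-2)^j·(y)^(6-j); the y^2 term has j = 4.
C(6,4) = 15.
Coefficient = C(6,4) · (-2)^4 = 15 · 16 = 240.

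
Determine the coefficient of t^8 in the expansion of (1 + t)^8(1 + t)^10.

Coefficient of t^8 = Σ_{j} C(8,j)·C(10,8-j) for j from 0 to 8.
= 45 + 960 + 5880 + 14112 + 14700 + 6720 + 1260 + 80 + 1 = 43758.

43758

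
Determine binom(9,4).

C(9,4) = (9·8·7·6) / 4! = 3024 / 24 = 126.

126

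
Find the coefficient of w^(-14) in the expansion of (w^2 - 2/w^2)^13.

292864

General term: C(13,j)·(w^2)^j·(-2/w^2)^(13-j), with w-exponent 2j − 2(13−j) = 4j − 26.
Set 4j − 26 = -14: j = 3.
C(13,3) = 286; 1^3 = 1; (-2)^10 = 1024.
Coefficient = 286 · 1 · 1024 = 292864.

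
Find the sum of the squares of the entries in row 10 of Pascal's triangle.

184756

By Vandermonde's identity, Σ C(10,r)² = C(20,10) = 184756.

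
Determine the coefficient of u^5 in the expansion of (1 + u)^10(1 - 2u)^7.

-280

Coefficient of u^5 = Σ_{j} C(10,j)·1^j·C(7,5-j)·(-2)^(5-j) for j from 0 to 5.
= (-672) + 5600 + (-12600) + 10080 + (-2940) + 252 = -280.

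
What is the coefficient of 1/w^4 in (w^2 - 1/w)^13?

General term: C(13,j)·(w^2)^j·(-1/w)^(13-j), with w-exponent 2j − 1(13−j) = 3j − 13.
Set 3j − 13 = -4: j = 3.
C(13,3) = 286; 1^3 = 1; (-1)^10 = 1.
Coefficient = 286 · 1 · 1 = 286.

286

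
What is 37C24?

3562467300

C(37,24) = C(37,13) by symmetry.
C(37,13) = (37·36·35·34·33·32·31·30·29·28·27·26·25) / 13! = 22183557976419840000 / 6227020800 = 3562467300.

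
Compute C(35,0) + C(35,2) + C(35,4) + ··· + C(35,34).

17179869184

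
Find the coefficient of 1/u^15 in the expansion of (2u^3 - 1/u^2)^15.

General term: C(15,j)·(2u^3)^j·(-1/u^2)^(15-j), with u-exponent 3j − 2(15−j) = 5j − 30.
Set 5j − 30 = -15: j = 3.
C(15,3) = 455; 2^3 = 8; (-1)^12 = 1.
Coefficient = 455 · 8 · 1 = 3640.

3640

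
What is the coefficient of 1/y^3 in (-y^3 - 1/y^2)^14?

General term: C(14,j)·(-y^3)^j·(-1/y^2)^(14-j), with y-exponent 3j − 2(14−j) = 5j − 28.
Set 5j − 28 = -3: j = 5.
C(14,5) = 2002; (-1)^5 = -1; (-1)^9 = -1.
Coefficient = 2002 · (-1) · (-1) = 2002.

2002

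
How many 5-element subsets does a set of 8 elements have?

56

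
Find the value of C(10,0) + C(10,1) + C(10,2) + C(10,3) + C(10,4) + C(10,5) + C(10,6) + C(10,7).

1 + 10 + 45 + 120 + 210 + 252 + 210 + 120 = 968.

968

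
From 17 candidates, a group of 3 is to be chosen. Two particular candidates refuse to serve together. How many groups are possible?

All 3-subsets: C(17,3) = 680. Those containing both fixed elements: C(15,1) = 15.
680 − 15 = 665.

665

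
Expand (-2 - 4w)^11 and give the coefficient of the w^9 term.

-57671680

The general term is C(11,j)·(-2)^j·(-4w)^(11-j); the w^9 term has j = 2.
C(11,2) = 55.
Coefficient = C(11,2) · (-2)^2 · (-4)^9 = 55 · 4 · (-262144) = -57671680.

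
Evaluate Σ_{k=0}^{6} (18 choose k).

31180

1 + 18 + 153 + 816 + 3060 + 8568 + 18564 = 31180.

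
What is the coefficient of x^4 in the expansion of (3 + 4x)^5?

The general term is C(5,j)·(3)^j·(4x)^(5-j); the x^4 term has j = 1.
C(5,1) = 5.
Coefficient = C(5,1) · 3^1 · 4^4 = 5 · 3 · 256 = 3840.

3840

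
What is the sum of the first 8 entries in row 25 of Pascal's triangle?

1 + 25 + 300 + 2300 + 12650 + 53130 + 177100 + 480700 = 726206.

726206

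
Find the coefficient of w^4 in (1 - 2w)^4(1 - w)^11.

Coefficient of w^4 = Σ_{j} C(4,j)·(-2)^j·C(11,4-j)·(-1)^(4-j) for j from 0 to 4.
= 330 + 1320 + 1320 + 352 + 16 = 3338.

3338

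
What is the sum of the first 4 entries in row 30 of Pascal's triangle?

1 + 30 + 435 + 4060 = 4526.

4526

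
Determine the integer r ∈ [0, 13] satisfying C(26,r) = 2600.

3

C(26,r) increases on 0 ≤ r ≤ 13. C(26,2) = 325 and C(26,3) = 2600, so r = 3.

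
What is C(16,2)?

120

C(16,2) = (16·15) / 2! = 240 / 2 = 120.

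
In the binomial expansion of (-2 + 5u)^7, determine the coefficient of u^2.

-16800

The general term is C(7,j)·(-2)^j·(5u)^(7-j); the u^2 term has j = 5.
C(7,5) = 21.
Coefficient = C(7,5) · (-2)^5 · 5^2 = 21 · (-32) · 25 = -16800.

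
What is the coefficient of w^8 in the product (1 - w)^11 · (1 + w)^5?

0

Coefficient of w^8 = Σ_{j} C(11,j)·(-1)^j·C(5,8-j)·1^(8-j) for j from 3 to 8.
= (-165) + 1650 + (-4620) + 4620 + (-1650) + 165 = 0.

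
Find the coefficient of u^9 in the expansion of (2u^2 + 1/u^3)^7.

448

General term: C(7,j)·(2u^2)^j·(1/u^3)^(7-j), with u-exponent 2j − 3(7−j) = 5j − 21.
Set 5j − 21 = 9: j = 6.
C(7,6) = 7; 2^6 = 64; 1^1 = 1.
Coefficient = 7 · 64 · 1 = 448.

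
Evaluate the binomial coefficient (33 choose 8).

13884156

C(33,8) = (33·32·31·30·29·28·27·26) / 8! = 559809169920 / 40320 = 13884156.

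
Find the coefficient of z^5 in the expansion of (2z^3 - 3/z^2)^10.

General term: C(10,j)·(2z^3)^j·(-3/z^2)^(10-j), with z-exponent 3j − 2(10−j) = 5j − 20.
Set 5j − 20 = 5: j = 5.
C(10,5) = 252; 2^5 = 32; (-3)^5 = -243.
Coefficient = 252 · 32 · (-243) = -1959552.

-1959552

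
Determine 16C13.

560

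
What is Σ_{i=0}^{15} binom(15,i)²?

Σ C(15,i)² is the coefficient of x^15 in (1+x)^15(1+x)^15 = (1+x)^30, i.e. C(30,15) = 155117520.

155117520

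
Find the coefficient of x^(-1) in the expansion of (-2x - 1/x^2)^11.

-42240

General term: C(11,j)·(-2x)^j·(-1/x^2)^(11-j), with x-exponent 1j − 2(11−j) = 3j − 22.
Set 3j − 22 = -1: j = 7.
C(11,7) = 330; (-2)^7 = -128; (-1)^4 = 1.
Coefficient = 330 · (-128) · 1 = -42240.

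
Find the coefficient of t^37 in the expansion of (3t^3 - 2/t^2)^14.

-44641044

General term: C(14,j)·(3t^3)^j·(-2/t^2)^(14-j), with t-exponent 3j − 2(14−j) = 5j − 28.
Set 5j − 28 = 37: j = 13.
C(14,13) = 14; 3^13 = 1594323; (-2)^1 = -2.
Coefficient = 14 · 1594323 · (-2) = -44641044.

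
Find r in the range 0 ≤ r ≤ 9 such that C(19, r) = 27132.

C(19,r) increases on 0 ≤ r ≤ 9. C(19,5) = 11628 and C(19,6) = 27132, so r = 6.

6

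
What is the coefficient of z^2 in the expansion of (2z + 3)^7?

20412

The general term is C(7,j)·(2z)^j·(3)^(7-j); the z^2 term has j = 2.
C(7,2) = 21.
Coefficient = C(7,2) · 2^2 · 3^5 = 21 · 4 · 243 = 20412.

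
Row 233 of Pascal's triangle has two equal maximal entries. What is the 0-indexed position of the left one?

For odd n = 233, C(233,r) peaks at r = (n−1)/2 and (n+1)/2; the smaller is 116.

116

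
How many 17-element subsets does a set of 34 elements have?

C(34,17) = (34·33·32·31·30·29·28·27·26·25·24·23·22·21·20·19·18) / 17! = 830034394580628357120000 / 355687428096000 = 2333606220.

2333606220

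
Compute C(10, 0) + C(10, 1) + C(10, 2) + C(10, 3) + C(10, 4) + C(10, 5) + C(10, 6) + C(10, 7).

968

1 + 10 + 45 + 120 + 210 + 252 + 210 + 120 = 968.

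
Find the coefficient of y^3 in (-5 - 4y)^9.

The general term is C(9,j)·(-5)^j·(-4y)^(9-j); the y^3 term has j = 6.
C(9,6) = 84.
Coefficient = C(9,6) · (-5)^6 · (-4)^3 = 84 · 15625 · (-64) = -84000000.

-84000000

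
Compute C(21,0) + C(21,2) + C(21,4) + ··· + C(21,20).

1048576

Even-i terms of row 21 sum to 2^20 = 1048576.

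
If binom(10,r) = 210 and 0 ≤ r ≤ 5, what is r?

4

C(10,r) increases on 0 ≤ r ≤ 5. C(10,3) = 120 and C(10,4) = 210, so r = 4.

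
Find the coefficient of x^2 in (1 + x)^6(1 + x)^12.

153

Coefficient of x^2 = Σ_{j} C(6,j)·C(12,2-j) for j from 0 to 2.
= 66 + 72 + 15 = 153.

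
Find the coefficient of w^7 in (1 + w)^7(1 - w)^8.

35

Coefficient of w^7 = Σ_{j} C(7,j)·1^j·C(8,7-j)·(-1)^(7-j) for j from 0 to 7.
= (-8) + 196 + (-1176) + 2450 + (-1960) + 588 + (-56) + 1 = 35.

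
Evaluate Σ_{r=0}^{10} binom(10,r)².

184756

By Vandermonde's identity, Σ C(10,r)² = C(20,10) = 184756.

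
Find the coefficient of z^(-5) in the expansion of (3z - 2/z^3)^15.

-5674372704

General term: C(15,j)·(3z)^j·(-2/z^3)^(15-j), with z-exponent 1j − 3(15−j) = 4j − 45.
Set 4j − 45 = -5: j = 10.
C(15,10) = 3003; 3^10 = 59049; (-2)^5 = -32.
Coefficient = 3003 · 59049 · (-32) = -5674372704.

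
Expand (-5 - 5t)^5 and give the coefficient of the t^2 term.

-31250

The general term is C(5,j)·(-5)^j·(-5t)^(5-j); the t^2 term has j = 3.
C(5,3) = 10.
Coefficient = C(5,3) · (-5)^3 · (-5)^2 = 10 · (-125) · 25 = -31250.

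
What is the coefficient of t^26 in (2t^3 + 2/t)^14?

General term: C(14,j)·(2t^3)^j·(2/t)^(14-j), with t-exponent 3j − 1(14−j) = 4j − 14.
Set 4j − 14 = 26: j = 10.
C(14,10) = 1001; 2^10 = 1024; 2^4 = 16.
Coefficient = 1001 · 1024 · 16 = 16400384.

16400384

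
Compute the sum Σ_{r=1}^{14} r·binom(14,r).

114688

Since r·C(14,r) = 14·C(13,r−1), the sum is 14·2^13 = 14·8192 = 114688.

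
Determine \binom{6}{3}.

C(6,3) = (6·5·4) / 3! = 120 / 6 = 20.

20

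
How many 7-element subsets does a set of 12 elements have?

792

C(12,7) = C(12,5) by symmetry.
C(12,5) = (12·11·10·9·8) / 5! = 95040 / 120 = 792.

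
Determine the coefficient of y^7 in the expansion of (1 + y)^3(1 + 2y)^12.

Coefficient of y^7 = Σ_{j} C(3,j)·1^j·C(12,7-j)·2^(7-j) for j from 0 to 3.
= 101376 + 177408 + 76032 + 7920 = 362736.

362736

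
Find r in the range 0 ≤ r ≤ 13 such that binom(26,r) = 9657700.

12

C(26,r) increases on 0 ≤ r ≤ 13. C(26,11) = 7726160 and C(26,12) = 9657700, so r = 12.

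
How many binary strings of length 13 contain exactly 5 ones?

Choose the 5 positions: C(13,5) = 1287.

1287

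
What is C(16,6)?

C(16,6) = (16·15·14·13·12·11) / 6! = 5765760 / 720 = 8008.

8008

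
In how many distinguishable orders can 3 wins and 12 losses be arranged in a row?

Choose positions for the wins: C(15,3) = 455.

455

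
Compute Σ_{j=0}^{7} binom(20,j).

1 + 20 + 190 + 1140 + 4845 + 15504 + 38760 + 77520 = 137980.

137980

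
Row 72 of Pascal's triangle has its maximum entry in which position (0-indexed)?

36

C(72,i) is maximized at i = 72/2 = 36.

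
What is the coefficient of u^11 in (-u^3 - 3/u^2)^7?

General term: C(7,j)·(-u^3)^j·(-3/u^2)^(7-j), with u-exponent 3j − 2(7−j) = 5j − 14.
Set 5j − 14 = 11: j = 5.
C(7,5) = 21; (-1)^5 = -1; (-3)^2 = 9.
Coefficient = 21 · (-1) · 9 = -189.

-189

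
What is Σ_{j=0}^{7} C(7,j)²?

By Vandermonde's identity, Σ C(7,j)² = C(14,7) = 3432.

3432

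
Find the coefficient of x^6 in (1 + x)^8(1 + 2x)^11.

386260

Coefficient of x^6 = Σ_{j} C(8,j)·1^j·C(11,6-j)·2^(6-j) for j from 0 to 6.
= 29568 + 118272 + 147840 + 73920 + 15400 + 1232 + 28 = 386260.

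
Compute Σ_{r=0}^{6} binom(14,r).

1 + 14 + 91 + 364 + 1001 + 2002 + 3003 = 6476.

6476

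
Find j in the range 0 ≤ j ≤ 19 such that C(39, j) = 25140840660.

15

C(39,j) increases on 0 ≤ j ≤ 19. C(39,14) = 15084504396 and C(39,15) = 25140840660, so j = 15.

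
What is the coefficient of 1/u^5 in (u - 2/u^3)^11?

5280

General term: C(11,j)·(u)^j·(-2/u^3)^(11-j), with u-exponent 1j − 3(11−j) = 4j − 33.
Set 4j − 33 = -5: j = 7.
C(11,7) = 330; 1^7 = 1; (-2)^4 = 16.
Coefficient = 330 · 1 · 16 = 5280.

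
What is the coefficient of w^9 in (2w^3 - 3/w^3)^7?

6048

General term: C(7,j)·(2w^3)^j·(-3/w^3)^(7-j), with w-exponent 3j − 3(7−j) = 6j − 21.
Set 6j − 21 = 9: j = 5.
C(7,5) = 21; 2^5 = 32; (-3)^2 = 9.
Coefficient = 21 · 32 · 9 = 6048.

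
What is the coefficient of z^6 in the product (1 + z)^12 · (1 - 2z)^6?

-480

Coefficient of z^6 = Σ_{j} C(12,j)·1^j·C(6,6-j)·(-2)^(6-j) for j from 0 to 6.
= 64 + (-2304) + 15840 + (-35200) + 29700 + (-9504) + 924 = -480.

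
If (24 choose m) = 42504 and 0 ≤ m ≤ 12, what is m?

5

C(24,m) increases on 0 ≤ m ≤ 12. C(24,4) = 10626 and C(24,5) = 42504, so m = 5.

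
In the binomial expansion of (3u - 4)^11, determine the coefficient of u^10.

-2598156

The general term is C(11,j)·(3u)^j·(-4)^(11-j); the u^10 term has j = 10.
C(11,10) = 11.
Coefficient = C(11,10) · 3^10 · (-4)^1 = 11 · 59049 · (-4) = -2598156.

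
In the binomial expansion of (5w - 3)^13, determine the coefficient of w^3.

2111001750

The general term is C(13,j)·(5w)^j·(-3)^(13-j); the w^3 term has j = 3.
C(13,3) = 286.
Coefficient = C(13,3) · 5^3 · (-3)^10 = 286 · 125 · 59049 = 2111001750.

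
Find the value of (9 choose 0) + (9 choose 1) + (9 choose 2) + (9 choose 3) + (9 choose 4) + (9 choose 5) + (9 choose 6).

466

1 + 9 + 36 + 84 + 126 + 126 + 84 = 466.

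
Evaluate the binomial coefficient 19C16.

969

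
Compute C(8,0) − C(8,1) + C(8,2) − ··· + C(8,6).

The partial alternating sum Σ_{k=0}^{6} (−1)^k C(8,k) = (−1)^6 C(7,6) = 7.

7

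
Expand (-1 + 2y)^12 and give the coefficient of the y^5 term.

The general term is C(12,j)·(-1)^j·(2y)^(12-j); the y^5 term has j = 7.
C(12,7) = 792.
Coefficient = C(12,7) · (-1)^7 · 2^5 = 792 · (-1) · 32 = -25344.

-25344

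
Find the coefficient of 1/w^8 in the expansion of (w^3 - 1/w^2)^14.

General term: C(14,j)·(w^3)^j·(-1/w^2)^(14-j), with w-exponent 3j − 2(14−j) = 5j − 28.
Set 5j − 28 = -8: j = 4.
C(14,4) = 1001; 1^4 = 1; (-1)^10 = 1.
Coefficient = 1001 · 1 · 1 = 1001.

1001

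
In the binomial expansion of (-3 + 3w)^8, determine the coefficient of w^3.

The general term is C(8,j)·(-3)^j·(3w)^(8-j); the w^3 term has j = 5.
C(8,5) = 56.
Coefficient = C(8,5) · (-3)^5 · 3^3 = 56 · (-243) · 27 = -367416.

-367416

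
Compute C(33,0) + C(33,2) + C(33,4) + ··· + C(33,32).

Even-j terms of row 33 sum to 2^32 = 4294967296.

4294967296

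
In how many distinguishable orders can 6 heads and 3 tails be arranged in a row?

84

Choose positions for the heads: C(9,6) = 84.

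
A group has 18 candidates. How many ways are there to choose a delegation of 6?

18564

This is C(18,6) = 18564.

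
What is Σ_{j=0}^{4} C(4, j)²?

Σ C(4,j)² is the coefficient of x^4 in (1+x)^4(1+x)^4 = (1+x)^8, i.e. C(8,4) = 70.

70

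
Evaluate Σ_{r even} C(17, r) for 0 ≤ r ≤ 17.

Half of (1+1)^17 + (1−1)^17 gives the even-index sum: 2^16 = 65536.

65536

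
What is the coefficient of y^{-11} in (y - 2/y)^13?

General term: C(13,j)·(y)^j·(-2/y)^(13-j), with y-exponent 1j − 1(13−j) = 2j − 13.
Set 2j − 13 = -11: j = 1.
C(13,1) = 13; 1^1 = 1; (-2)^12 = 4096.
Coefficient = 13 · 1 · 4096 = 53248.

53248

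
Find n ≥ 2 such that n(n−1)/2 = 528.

n(n−1)/2 = 528 ⇒ n(n−1) = 1056. Since 33·32 = 1056, n = 33.

33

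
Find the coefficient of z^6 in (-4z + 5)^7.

The general term is C(7,j)·(-4z)^j·(5)^(7-j); the z^6 term has j = 6.
C(7,6) = 7.
Coefficient = C(7,6) · (-4)^6 · 5^1 = 7 · 4096 · 5 = 143360.

143360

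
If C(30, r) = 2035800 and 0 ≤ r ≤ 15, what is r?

C(30,r) increases on 0 ≤ r ≤ 15. C(30,6) = 593775 and C(30,7) = 2035800, so r = 7.

7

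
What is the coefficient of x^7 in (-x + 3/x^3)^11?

General term: C(11,j)·(-x)^j·(3/x^3)^(11-j), with x-exponent 1j − 3(11−j) = 4j − 33.
Set 4j − 33 = 7: j = 10.
C(11,10) = 11; (-1)^10 = 1; 3^1 = 3.
Coefficient = 11 · 1 · 3 = 33.

33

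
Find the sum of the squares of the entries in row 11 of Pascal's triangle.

705432

By Vandermonde's identity, Σ C(11,i)² = C(22,11) = 705432.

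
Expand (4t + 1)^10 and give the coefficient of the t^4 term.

The general term is C(10,j)·(4t)^j·(1)^(10-j); the t^4 term has j = 4.
C(10,4) = 210.
Coefficient = C(10,4) · 4^4 = 210 · 256 = 53760.

53760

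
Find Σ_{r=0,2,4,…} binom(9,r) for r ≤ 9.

Half of (1+1)^9 + (1−1)^9 gives the even-index sum: 2^8 = 256.

256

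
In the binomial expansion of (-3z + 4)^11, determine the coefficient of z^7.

-184757760

The general term is C(11,j)·(-3z)^j·(4)^(11-j); the z^7 term has j = 7.
C(11,7) = 330.
Coefficient = C(11,7) · (-3)^7 · 4^4 = 330 · (-2187) · 256 = -184757760.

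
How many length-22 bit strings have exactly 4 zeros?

7315

Choose the 4 positions: C(22,4) = 7315.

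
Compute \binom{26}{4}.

C(26,4) = (26·25·24·23) / 4! = 358800 / 24 = 14950.

14950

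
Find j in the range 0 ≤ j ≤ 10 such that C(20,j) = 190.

C(20,j) increases on 0 ≤ j ≤ 10. C(20,1) = 20 and C(20,2) = 190, so j = 2.

2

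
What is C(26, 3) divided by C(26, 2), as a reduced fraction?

8

C(n,k+1)/C(n,k) = (n−k)/(k+1) = (26−2)/(2+1) = 24/3 = 8.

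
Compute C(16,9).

11440

C(16,9) = C(16,7) by symmetry.
C(16,7) = (16·15·14·13·12·11·10) / 7! = 57657600 / 5040 = 11440.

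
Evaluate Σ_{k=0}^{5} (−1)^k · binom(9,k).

-56

The partial alternating sum Σ_{k=0}^{5} (−1)^k C(9,k) = (−1)^5 C(8,5) = -56.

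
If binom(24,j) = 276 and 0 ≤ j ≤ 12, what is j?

C(24,j) increases on 0 ≤ j ≤ 12. C(24,1) = 24 and C(24,2) = 276, so j = 2.

2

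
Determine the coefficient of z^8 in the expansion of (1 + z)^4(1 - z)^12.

198

Coefficient of z^8 = Σ_{j} C(4,j)·1^j·C(12,8-j)·(-1)^(8-j) for j from 0 to 4.
= 495 + (-3168) + 5544 + (-3168) + 495 = 198.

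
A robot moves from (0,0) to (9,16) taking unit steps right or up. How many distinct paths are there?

Each path is a sequence of 25 steps with 9 rights: C(25,9) = 2042975.

2042975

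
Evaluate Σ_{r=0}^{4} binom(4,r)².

By Vandermonde's identity, Σ C(4,r)² = C(8,4) = 70.

70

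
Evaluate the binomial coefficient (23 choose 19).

8855

C(23,19) = C(23,4) by symmetry.
C(23,4) = (23·22·21·20) / 4! = 212520 / 24 = 8855.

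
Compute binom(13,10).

286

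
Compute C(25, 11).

4457400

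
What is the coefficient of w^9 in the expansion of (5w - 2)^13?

22343750000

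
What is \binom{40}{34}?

3838380

C(40,34) = C(40,6) by symmetry.
C(40,6) = (40·39·38·37·36·35) / 6! = 2763633600 / 720 = 3838380.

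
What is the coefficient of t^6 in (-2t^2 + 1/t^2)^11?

-42240

General term: C(11,j)·(-2t^2)^j·(1/t^2)^(11-j), with t-exponent 2j − 2(11−j) = 4j − 22.
Set 4j − 22 = 6: j = 7.
C(11,7) = 330; (-2)^7 = -128; 1^4 = 1.
Coefficient = 330 · (-128) · 1 = -42240.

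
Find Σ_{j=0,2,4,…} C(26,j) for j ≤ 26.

33554432

Even-j terms of row 26 sum to 2^25 = 33554432.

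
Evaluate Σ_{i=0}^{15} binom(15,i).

32768

Setting x = 1 in (1+x)^15 gives Σ C(15,i) = 2^15 = 32768.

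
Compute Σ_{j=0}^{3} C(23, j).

1 + 23 + 253 + 1771 = 2048.

2048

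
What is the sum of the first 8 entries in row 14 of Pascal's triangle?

1 + 14 + 91 + 364 + 1001 + 2002 + 3003 + 3432 = 9908.

9908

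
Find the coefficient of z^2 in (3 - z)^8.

The general term is C(8,j)·(3)^j·(-z)^(8-j); the z^2 term has j = 6.
C(8,6) = 28.
Coefficient = C(8,6) · 3^6 = 28 · 729 = 20412.

20412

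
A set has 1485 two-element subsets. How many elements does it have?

n(n−1)/2 = 1485 ⇒ n(n−1) = 2970. Since 55·54 = 2970, n = 55.

55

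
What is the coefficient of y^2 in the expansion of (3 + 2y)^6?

The general term is C(6,j)·(3)^j·(2y)^(6-j); the y^2 term has j = 4.
C(6,4) = 15.
Coefficient = C(6,4) · 3^4 · 2^2 = 15 · 81 · 4 = 4860.

4860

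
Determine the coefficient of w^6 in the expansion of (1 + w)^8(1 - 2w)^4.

-84

Coefficient of w^6 = Σ_{j} C(8,j)·1^j·C(4,6-j)·(-2)^(6-j) for j from 2 to 6.
= 448 + (-1792) + 1680 + (-448) + 28 = -84.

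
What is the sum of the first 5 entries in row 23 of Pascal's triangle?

10903

1 + 23 + 253 + 1771 + 8855 = 10903.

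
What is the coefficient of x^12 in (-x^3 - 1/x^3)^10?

120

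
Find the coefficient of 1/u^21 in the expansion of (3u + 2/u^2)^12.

General term: C(12,j)·(3u)^j·(2/u^2)^(12-j), with u-exponent 1j − 2(12−j) = 3j − 24.
Set 3j − 24 = -21: j = 1.
C(12,1) = 12; 3^1 = 3; 2^11 = 2048.
Coefficient = 12 · 3 · 2048 = 73728.

73728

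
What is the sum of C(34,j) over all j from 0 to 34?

17179869184

Setting x = 1 in (1+x)^34 gives Σ C(34,j) = 2^34 = 17179869184.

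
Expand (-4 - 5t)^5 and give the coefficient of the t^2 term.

-16000

The general term is C(5,j)·(-4)^j·(-5t)^(5-j); the t^2 term has j = 3.
C(5,3) = 10.
Coefficient = C(5,3) · (-4)^3 · (-5)^2 = 10 · (-64) · 25 = -16000.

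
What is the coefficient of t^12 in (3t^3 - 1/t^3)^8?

20412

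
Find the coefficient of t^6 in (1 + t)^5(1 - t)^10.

65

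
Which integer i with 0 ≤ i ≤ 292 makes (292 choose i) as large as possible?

146

C(292,i) is maximized at i = 292/2 = 146.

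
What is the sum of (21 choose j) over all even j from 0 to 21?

Even-j terms of row 21 sum to 2^20 = 1048576.

1048576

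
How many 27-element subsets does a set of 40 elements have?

12033222880

C(40,27) = C(40,13) by symmetry.
C(40,13) = (40·39·38·37·36·35·34·33·32·31·30·29·28) / 13! = 74931129164795904000 / 6227020800 = 12033222880.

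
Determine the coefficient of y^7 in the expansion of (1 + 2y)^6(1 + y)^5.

Coefficient of y^7 = Σ_{j} C(6,j)·2^j·C(5,7-j)·1^(7-j) for j from 2 to 6.
= 60 + 800 + 2400 + 1920 + 320 = 5500.

5500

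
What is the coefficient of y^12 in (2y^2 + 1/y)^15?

General term: C(15,j)·(2y^2)^j·(1/y)^(15-j), with y-exponent 2j − 1(15−j) = 3j − 15.
Set 3j − 15 = 12: j = 9.
C(15,9) = 5005; 2^9 = 512; 1^6 = 1.
Coefficient = 5005 · 512 · 1 = 2562560.

2562560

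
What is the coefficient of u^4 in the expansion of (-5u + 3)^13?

The general term is C(13,j)·(-5u)^j·(3)^(13-j); the u^4 term has j = 4.
C(13,4) = 715.
Coefficient = C(13,4) · (-5)^4 · 3^9 = 715 · 625 · 19683 = 8795840625.

8795840625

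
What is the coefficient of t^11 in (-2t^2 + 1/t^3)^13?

General term: C(13,j)·(-2t^2)^j·(1/t^3)^(13-j), with t-exponent 2j − 3(13−j) = 5j − 39.
Set 5j − 39 = 11: j = 10.
C(13,10) = 286; (-2)^10 = 1024; 1^3 = 1.
Coefficient = 286 · 1024 · 1 = 292864.

292864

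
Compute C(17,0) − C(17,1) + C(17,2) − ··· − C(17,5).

The partial alternating sum Σ_{k=0}^{5} (−1)^k C(17,k) = (−1)^5 C(16,5) = -4368.

-4368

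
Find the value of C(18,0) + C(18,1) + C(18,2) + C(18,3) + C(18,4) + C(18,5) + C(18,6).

1 + 18 + 153 + 816 + 3060 + 8568 + 18564 = 31180.

31180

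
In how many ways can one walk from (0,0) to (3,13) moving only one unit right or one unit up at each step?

Each path is a sequence of 16 steps with 3 rights: C(16,3) = 560.

560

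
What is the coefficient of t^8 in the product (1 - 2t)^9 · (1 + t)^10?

-3555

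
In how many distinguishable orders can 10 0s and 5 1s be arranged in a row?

Choose positions for the 0s: C(15,10) = 3003.

3003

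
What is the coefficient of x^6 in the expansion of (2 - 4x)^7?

57344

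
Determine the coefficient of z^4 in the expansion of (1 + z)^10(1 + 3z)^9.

50916

Coefficient of z^4 = Σ_{j} C(10,j)·1^j·C(9,4-j)·3^(4-j) for j from 0 to 4.
= 10206 + 22680 + 14580 + 3240 + 210 = 50916.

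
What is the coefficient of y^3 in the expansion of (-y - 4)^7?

The general term is C(7,j)·(-y)^j·(-4)^(7-j); the y^3 term has j = 3.
C(7,3) = 35.
Coefficient = C(7,3) · (-1)^3 · (-4)^4 = 35 · (-1) · 256 = -8960.

-8960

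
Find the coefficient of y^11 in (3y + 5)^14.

8060188500

The general term is C(14,j)·(3y)^j·(5)^(14-j); the y^11 term has j = 11.
C(14,11) = 364.
Coefficient = C(14,11) · 3^11 · 5^3 = 364 · 177147 · 125 = 8060188500.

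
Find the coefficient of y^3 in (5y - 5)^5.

31250

The general term is C(5,j)·(5y)^j·(-5)^(5-j); the y^3 term has j = 3.
C(5,3) = 10.
Coefficient = C(5,3) · 5^3 · (-5)^2 = 10 · 125 · 25 = 31250.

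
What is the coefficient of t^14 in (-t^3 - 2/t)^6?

General term: C(6,j)·(-t^3)^j·(-2/t)^(6-j), with t-exponent 3j − 1(6−j) = 4j − 6.
Set 4j − 6 = 14: j = 5.
C(6,5) = 6; (-1)^5 = -1; (-2)^1 = -2.
Coefficient = 6 · (-1) · (-2) = 12.

12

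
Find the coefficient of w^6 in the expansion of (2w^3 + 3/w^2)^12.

General term: C(12,j)·(2w^3)^j·(3/w^2)^(12-j), with w-exponent 3j − 2(12−j) = 5j − 24.
Set 5j − 24 = 6: j = 6.
C(12,6) = 924; 2^6 = 64; 3^6 = 729.
Coefficient = 924 · 64 · 729 = 43110144.

43110144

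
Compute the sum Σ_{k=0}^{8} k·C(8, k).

Since k·C(8,k) = 8·C(7,k−1), the sum is 8·2^7 = 8·128 = 1024.

1024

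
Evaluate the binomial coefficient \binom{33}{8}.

13884156

C(33,8) = (33·32·31·30·29·28·27·26) / 8! = 559809169920 / 40320 = 13884156.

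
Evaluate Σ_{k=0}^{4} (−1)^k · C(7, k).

The partial alternating sum Σ_{k=0}^{4} (−1)^k C(7,k) = (−1)^4 C(6,4) = 15.

15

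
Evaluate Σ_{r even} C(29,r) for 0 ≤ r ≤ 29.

268435456

Half of (1+1)^29 + (1−1)^29 gives the even-index sum: 2^28 = 268435456.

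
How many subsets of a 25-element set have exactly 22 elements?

2300

Choose the 22 positions: C(25,22) = 2300.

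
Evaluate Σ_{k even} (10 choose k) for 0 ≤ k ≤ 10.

Half of (1+1)^10 + (1−1)^10 gives the even-index sum: 2^9 = 512.

512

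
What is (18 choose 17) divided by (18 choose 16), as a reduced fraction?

2/17

C(n,k+1)/C(n,k) = (n−k)/(k+1) = (18−16)/(16+1) = 2/17.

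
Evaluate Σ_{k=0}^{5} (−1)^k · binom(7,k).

The partial alternating sum Σ_{k=0}^{5} (−1)^k C(7,k) = (−1)^5 C(6,5) = -6.

-6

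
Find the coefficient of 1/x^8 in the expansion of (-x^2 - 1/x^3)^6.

General term: C(6,j)·(-x^2)^j·(-1/x^3)^(6-j), with x-exponent 2j − 3(6−j) = 5j − 18.
Set 5j − 18 = -8: j = 2.
C(6,2) = 15; (-1)^2 = 1; (-1)^4 = 1.
Coefficient = 15 · 1 · 1 = 15.

15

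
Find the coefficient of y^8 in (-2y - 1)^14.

The general term is C(14,j)·(-2y)^j·(-1)^(14-j); the y^8 term has j = 8.
C(14,8) = 3003.
Coefficient = C(14,8) · (-2)^8 = 3003 · 256 = 768768.

768768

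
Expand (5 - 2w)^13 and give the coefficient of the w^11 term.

-3993600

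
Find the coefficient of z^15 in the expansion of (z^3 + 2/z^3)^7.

General term: C(7,j)·(z^3)^j·(2/z^3)^(7-j), with z-exponent 3j − 3(7−j) = 6j − 21.
Set 6j − 21 = 15: j = 6.
C(7,6) = 7; 1^6 = 1; 2^1 = 2.
Coefficient = 7 · 1 · 2 = 14.

14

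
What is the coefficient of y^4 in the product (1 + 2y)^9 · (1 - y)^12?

-9

Coefficient of y^4 = Σ_{j} C(9,j)·2^j·C(12,4-j)·(-1)^(4-j) for j from 0 to 4.
= 495 + (-3960) + 9504 + (-8064) + 2016 = -9.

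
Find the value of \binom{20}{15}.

C(20,15) = C(20,5) by symmetry.
C(20,5) = (20·19·18·17·16) / 5! = 1860480 / 120 = 15504.

15504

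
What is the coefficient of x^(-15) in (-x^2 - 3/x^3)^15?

-98513415

General term: C(15,j)·(-x^2)^j·(-3/x^3)^(15-j), with x-exponent 2j − 3(15−j) = 5j − 45.
Set 5j − 45 = -15: j = 6.
C(15,6) = 5005; (-1)^6 = 1; (-3)^9 = -19683.
Coefficient = 5005 · 1 · (-19683) = -98513415.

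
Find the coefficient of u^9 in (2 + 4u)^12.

461373440

The general term is C(12,j)·(2)^j·(4u)^(12-j); the u^9 term has j = 3.
C(12,3) = 220.
Coefficient = C(12,3) · 2^3 · 4^9 = 220 · 8 · 262144 = 461373440.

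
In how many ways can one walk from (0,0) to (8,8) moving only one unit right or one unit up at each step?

Each path is a sequence of 16 steps with 8 rights: C(16,8) = 12870.

12870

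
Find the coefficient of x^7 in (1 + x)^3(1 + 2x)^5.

Coefficient of x^7 = Σ_{j} C(3,j)·1^j·C(5,7-j)·2^(7-j) for j from 2 to 3.
= 96 + 80 = 176.

176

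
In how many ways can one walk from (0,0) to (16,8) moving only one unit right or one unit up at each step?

735471

Each path is a sequence of 24 steps with 16 rights: C(24,16) = 735471.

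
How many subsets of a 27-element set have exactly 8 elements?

2220075

Choose the 8 positions: C(27,8) = 2220075.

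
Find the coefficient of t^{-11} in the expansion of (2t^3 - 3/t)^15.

General term: C(15,j)·(2t^3)^j·(-3/t)^(15-j), with t-exponent 3j − 1(15−j) = 4j − 15.
Set 4j − 15 = -11: j = 1.
C(15,1) = 15; 2^1 = 2; (-3)^14 = 4782969.
Coefficient = 15 · 2 · 4782969 = 143489070.

143489070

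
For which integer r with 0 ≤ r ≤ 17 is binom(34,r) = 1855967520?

C(34,r) increases on 0 ≤ r ≤ 17. C(34,14) = 1391975640 and C(34,15) = 1855967520, so r = 15.

15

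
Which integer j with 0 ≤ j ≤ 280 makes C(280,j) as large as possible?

140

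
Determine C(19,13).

27132

C(19,13) = C(19,6) by symmetry.
C(19,6) = (19·18·17·16·15·14) / 6! = 19535040 / 720 = 27132.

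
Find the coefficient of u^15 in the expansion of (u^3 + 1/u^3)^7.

7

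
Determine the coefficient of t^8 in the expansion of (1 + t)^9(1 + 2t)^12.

Coefficient of t^8 = Σ_{j} C(9,j)·1^j·C(12,8-j)·2^(8-j) for j from 0 to 8.
= 126720 + 912384 + 2128896 + 2128896 + 997920 + 221760 + 22176 + 864 + 9 = 6539625.

6539625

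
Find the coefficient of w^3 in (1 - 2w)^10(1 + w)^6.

-160

Coefficient of w^3 = Σ_{j} C(10,j)·(-2)^j·C(6,3-j)·1^(3-j) for j from 0 to 3.
= 20 + (-300) + 1080 + (-960) = -160.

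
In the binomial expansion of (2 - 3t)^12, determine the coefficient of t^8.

51963120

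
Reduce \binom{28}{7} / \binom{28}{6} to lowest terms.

22/7

C(n,k+1)/C(n,k) = (n−k)/(k+1) = (28−6)/(6+1) = 22/7.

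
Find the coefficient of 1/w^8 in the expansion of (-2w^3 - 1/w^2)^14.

General term: C(14,j)·(-2w^3)^j·(-1/w^2)^(14-j), with w-exponent 3j − 2(14−j) = 5j − 28.
Set 5j − 28 = -8: j = 4.
C(14,4) = 1001; (-2)^4 = 16; (-1)^10 = 1.
Coefficient = 1001 · 16 · 1 = 16016.

16016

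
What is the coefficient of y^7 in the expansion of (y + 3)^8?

24

The general term is C(8,j)·(y)^j·(3)^(8-j); the y^7 term has j = 7.
C(8,7) = 8.
Coefficient = C(8,7) · 3^1 = 8 · 3 = 24.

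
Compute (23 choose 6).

100947

C(23,6) = (23·22·21·20·19·18) / 6! = 72681840 / 720 = 100947.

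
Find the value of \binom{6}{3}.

20

C(6,3) = (6·5·4) / 3! = 120 / 6 = 20.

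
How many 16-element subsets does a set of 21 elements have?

20349

C(21,16) = C(21,5) by symmetry.
C(21,5) = (21·20·19·18·17) / 5! = 2441880 / 120 = 20349.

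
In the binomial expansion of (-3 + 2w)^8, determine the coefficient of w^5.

-48384

The general term is C(8,j)·(-3)^j·(2w)^(8-j); the w^5 term has j = 3.
C(8,3) = 56.
Coefficient = C(8,3) · (-3)^3 · 2^5 = 56 · (-27) · 32 = -48384.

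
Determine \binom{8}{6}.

28

C(8,6) = C(8,2) by symmetry.
C(8,2) = (8·7) / 2! = 56 / 2 = 28.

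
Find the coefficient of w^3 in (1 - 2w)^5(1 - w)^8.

Coefficient of w^3 = Σ_{j} C(5,j)·(-2)^j·C(8,3-j)·(-1)^(3-j) for j from 0 to 3.
= (-56) + (-280) + (-320) + (-80) = -736.

-736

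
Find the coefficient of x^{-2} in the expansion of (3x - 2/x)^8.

-48384

General term: C(8,j)·(3x)^j·(-2/x)^(8-j), with x-exponent 1j − 1(8−j) = 2j − 8.
Set 2j − 8 = -2: j = 3.
C(8,3) = 56; 3^3 = 27; (-2)^5 = -32.
Coefficient = 56 · 27 · (-32) = -48384.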